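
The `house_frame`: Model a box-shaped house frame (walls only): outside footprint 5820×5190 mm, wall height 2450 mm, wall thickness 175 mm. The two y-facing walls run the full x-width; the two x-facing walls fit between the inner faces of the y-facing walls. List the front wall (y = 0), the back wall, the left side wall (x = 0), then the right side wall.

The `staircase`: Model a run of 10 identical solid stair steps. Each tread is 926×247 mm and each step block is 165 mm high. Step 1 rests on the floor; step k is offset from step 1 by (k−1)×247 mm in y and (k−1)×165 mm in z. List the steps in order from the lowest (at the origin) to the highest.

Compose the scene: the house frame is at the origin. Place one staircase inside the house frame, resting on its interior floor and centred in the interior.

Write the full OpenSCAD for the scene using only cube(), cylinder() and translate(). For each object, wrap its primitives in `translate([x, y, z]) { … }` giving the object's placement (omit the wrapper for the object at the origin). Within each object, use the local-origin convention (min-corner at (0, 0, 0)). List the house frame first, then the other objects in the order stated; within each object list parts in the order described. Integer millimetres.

cube([5820, 175, 2450]);
translate([0, 5015, 0]) cube([5820, 175, 2450]);
translate([0, 175, 0]) cube([175, 4840, 2450]);
translate([5645, 175, 0]) cube([175, 4840, 2450]);
translate([2447, 1360, 0]) {
  cube([926, 247, 165]);
  translate([0, 247, 165]) cube([926, 247, 165]);
  translate([0, 494, 330]) cube([926, 247, 165]);
  translate([0, 741, 495]) cube([926, 247, 165]);
  translate([0, 988, 660]) cube([926, 247, 165]);
  translate([0, 1235, 825]) cube([926, 247, 165]);
  translate([0, 1482, 990]) cube([926, 247, 165]);
  translate([0, 1729, 1155]) cube([926, 247, 165]);
  translate([0, 1976, 1320]) cube([926, 247, 165]);
  translate([0, 2223, 1485]) cube([926, 247, 165]);
}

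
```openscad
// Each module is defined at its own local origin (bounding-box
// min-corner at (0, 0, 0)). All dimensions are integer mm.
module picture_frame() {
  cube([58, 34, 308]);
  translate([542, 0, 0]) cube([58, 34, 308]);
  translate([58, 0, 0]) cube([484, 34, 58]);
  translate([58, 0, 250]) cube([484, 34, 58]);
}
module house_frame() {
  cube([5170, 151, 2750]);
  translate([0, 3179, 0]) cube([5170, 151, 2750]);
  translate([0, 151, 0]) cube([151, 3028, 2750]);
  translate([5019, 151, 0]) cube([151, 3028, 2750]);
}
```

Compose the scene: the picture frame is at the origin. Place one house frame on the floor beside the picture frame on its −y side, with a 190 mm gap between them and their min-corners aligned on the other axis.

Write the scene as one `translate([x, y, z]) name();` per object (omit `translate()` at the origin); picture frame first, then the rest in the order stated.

picture_frame();
translate([0, -3520, 0]) house_frame();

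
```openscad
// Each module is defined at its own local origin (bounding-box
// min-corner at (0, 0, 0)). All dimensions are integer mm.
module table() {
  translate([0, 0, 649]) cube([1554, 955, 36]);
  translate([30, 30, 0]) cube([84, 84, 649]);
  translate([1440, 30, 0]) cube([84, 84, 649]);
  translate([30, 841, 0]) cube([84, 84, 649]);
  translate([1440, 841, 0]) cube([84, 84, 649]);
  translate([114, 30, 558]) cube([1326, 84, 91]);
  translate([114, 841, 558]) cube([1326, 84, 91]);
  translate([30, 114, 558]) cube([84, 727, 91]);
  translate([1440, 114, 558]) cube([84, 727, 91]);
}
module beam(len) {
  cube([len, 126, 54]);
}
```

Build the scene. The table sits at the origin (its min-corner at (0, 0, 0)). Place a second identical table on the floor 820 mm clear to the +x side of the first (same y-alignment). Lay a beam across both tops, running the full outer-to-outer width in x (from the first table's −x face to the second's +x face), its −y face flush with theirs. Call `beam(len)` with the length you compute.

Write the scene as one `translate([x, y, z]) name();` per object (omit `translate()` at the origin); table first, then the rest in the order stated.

table();
translate([2374, 0, 0]) table();
translate([0, 0, 685]) beam(3928);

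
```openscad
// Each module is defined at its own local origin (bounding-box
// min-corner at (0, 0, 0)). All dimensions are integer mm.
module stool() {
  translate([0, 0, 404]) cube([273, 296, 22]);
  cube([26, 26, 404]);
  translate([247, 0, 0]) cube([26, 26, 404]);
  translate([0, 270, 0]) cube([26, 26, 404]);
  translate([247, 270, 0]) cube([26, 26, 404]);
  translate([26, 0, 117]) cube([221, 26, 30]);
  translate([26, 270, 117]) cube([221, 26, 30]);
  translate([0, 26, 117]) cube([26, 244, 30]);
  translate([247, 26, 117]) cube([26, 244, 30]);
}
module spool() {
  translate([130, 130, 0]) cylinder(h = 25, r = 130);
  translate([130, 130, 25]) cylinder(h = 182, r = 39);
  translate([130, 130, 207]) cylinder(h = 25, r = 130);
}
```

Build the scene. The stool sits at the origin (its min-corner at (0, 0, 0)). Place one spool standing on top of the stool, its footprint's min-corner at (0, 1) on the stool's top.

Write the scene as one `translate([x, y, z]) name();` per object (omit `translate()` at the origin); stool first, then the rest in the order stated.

stool();
translate([0, 1, 426]) spool();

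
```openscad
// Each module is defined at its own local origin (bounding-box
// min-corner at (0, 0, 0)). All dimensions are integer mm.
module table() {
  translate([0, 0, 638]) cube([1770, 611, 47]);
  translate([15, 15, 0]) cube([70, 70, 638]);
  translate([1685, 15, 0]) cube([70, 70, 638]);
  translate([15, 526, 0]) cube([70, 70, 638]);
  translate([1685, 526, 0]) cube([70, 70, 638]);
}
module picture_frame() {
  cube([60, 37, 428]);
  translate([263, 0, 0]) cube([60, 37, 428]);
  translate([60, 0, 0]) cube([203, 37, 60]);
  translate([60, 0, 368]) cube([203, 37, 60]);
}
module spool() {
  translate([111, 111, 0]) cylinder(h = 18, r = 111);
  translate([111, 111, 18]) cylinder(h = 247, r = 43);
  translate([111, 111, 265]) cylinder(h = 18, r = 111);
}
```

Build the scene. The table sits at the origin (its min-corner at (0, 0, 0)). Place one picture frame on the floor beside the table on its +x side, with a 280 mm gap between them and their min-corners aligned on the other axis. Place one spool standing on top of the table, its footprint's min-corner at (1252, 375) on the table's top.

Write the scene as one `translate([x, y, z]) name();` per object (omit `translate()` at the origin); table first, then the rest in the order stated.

table();
translate([2050, 0, 0]) picture_frame();
translate([1252, 375, 685]) spool();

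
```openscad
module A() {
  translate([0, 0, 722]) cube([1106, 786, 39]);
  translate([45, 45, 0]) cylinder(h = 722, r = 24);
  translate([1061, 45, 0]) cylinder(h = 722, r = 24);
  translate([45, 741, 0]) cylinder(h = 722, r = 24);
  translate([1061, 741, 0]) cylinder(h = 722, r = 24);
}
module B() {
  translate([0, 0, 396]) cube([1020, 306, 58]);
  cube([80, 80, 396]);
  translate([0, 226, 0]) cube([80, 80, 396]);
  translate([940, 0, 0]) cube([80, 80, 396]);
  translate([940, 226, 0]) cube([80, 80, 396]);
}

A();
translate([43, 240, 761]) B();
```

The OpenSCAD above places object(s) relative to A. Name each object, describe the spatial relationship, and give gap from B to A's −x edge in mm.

A is a table. B is a bench. The bench is on top of the table, centred. The gap from the bench to the table's −x edge is 43 mm.

The bench's min-x is at 43; the table's min-x is 0; gap = 43 mm.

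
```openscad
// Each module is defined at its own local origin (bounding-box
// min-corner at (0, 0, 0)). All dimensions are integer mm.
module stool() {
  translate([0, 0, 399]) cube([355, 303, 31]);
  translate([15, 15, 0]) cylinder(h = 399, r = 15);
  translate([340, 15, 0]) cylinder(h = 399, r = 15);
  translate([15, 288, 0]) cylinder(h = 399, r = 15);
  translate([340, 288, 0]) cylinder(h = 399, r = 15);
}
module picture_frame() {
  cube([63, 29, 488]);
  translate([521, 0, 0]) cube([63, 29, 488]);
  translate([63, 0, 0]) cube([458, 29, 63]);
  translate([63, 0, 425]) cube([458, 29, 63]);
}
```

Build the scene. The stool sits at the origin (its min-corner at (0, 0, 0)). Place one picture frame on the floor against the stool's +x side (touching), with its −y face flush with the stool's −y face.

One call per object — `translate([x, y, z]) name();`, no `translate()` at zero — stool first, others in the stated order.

stool();
translate([355, 0, 0]) picture_frame();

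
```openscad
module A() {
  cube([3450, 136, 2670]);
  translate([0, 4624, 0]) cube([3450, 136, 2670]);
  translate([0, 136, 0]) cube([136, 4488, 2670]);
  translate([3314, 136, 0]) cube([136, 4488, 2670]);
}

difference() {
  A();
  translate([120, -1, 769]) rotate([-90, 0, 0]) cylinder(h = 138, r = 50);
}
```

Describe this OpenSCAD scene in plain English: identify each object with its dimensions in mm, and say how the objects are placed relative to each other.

A is the wall frame of a small rectangular building: four walls, each 2670 mm tall and 136 mm thick, enclosing a footprint 3450 mm (x) by 4760 mm (y) outside-to-outside, with no floor or roof. The front and back walls (the −y and +y sides) span the full width; the two side walls fit between them.

The house frame has a circular hole of radius 50 mm through its front wall, centred at (x = 120, z = 769).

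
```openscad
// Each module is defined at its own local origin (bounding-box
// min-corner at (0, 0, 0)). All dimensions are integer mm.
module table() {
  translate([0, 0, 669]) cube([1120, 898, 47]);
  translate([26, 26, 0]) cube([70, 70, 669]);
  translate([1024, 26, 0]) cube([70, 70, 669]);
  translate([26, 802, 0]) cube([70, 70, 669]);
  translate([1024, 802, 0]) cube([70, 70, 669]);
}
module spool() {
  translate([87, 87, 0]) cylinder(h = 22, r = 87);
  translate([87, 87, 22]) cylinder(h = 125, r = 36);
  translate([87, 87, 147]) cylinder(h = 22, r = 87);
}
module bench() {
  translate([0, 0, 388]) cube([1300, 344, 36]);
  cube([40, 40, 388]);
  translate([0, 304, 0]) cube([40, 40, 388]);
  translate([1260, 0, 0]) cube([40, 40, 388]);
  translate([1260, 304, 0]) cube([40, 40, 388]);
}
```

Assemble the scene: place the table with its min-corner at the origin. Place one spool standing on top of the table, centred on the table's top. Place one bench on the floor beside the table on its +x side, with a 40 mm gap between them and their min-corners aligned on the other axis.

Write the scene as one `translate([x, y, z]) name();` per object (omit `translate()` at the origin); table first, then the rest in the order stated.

table();
translate([473, 362, 716]) spool();
translate([1160, 0, 0]) bench();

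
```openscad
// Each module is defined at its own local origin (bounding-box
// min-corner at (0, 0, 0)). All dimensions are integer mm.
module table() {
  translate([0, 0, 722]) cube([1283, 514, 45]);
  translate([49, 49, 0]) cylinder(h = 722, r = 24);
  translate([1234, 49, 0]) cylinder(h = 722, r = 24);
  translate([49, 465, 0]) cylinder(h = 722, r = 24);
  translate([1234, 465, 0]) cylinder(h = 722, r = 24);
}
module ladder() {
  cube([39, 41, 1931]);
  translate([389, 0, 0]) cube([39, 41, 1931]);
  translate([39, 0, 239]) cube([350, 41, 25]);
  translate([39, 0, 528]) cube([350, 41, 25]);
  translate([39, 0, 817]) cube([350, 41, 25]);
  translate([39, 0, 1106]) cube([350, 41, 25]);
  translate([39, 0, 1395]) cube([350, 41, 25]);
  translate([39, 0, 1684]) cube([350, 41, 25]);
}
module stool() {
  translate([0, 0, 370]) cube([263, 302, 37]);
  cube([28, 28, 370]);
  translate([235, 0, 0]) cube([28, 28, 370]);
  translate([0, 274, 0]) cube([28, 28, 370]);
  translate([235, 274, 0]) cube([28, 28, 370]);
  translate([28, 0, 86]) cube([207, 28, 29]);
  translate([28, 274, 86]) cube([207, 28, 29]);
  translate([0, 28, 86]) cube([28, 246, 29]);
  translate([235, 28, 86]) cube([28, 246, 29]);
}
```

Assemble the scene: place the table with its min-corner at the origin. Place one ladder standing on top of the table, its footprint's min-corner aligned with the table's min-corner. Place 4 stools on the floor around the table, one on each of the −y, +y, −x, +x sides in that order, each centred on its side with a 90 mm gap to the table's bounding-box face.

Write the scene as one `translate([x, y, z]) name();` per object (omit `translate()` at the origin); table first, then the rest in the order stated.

table();
translate([0, 0, 767]) ladder();
translate([510, -392, 0]) stool();
translate([510, 604, 0]) stool();
translate([-353, 106, 0]) stool();
translate([1373, 106, 0]) stool();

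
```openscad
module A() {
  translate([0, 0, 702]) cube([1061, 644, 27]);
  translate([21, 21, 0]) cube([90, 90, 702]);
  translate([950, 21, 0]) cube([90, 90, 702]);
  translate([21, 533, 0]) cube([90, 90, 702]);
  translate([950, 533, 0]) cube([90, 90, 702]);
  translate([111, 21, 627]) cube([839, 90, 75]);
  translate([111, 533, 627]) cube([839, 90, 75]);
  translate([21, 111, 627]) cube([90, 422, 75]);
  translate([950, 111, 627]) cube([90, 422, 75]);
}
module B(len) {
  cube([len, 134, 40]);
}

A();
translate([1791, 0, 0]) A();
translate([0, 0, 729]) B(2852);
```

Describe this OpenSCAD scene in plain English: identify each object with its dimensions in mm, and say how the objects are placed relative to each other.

A is a rectangular dining table. The top is 1061×644×27 mm with its upper surface at z = 729 mm. It stands on four 90×90 mm square legs, each inset 21 mm from the nearest pair of top edges, running from the floor to the underside of the top. Four apron rails, 90 mm thick and 75 mm tall, run between adjacent legs with their top edges flush with the underside of the top and their outer faces flush with the legs' outer faces.

B is a rectangular beam 2852 mm long (x), 134 mm deep (y), 40 mm thick (z).

The beam spans the tops of two tables placed 730 mm apart, resting at z = 729 mm.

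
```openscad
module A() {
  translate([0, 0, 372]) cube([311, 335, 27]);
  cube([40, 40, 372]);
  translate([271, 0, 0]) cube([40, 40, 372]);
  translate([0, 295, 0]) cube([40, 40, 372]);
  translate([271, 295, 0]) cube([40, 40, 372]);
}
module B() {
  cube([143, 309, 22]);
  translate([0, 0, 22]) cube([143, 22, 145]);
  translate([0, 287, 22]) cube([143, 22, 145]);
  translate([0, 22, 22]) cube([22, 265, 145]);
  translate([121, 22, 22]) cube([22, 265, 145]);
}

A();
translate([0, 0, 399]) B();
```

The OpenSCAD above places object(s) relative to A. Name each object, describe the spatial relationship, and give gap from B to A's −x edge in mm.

A is a stool. B is an open box. The open box is on top of the stool. The gap from the open box to the stool's −x edge is 0 mm.

The open box's min-x is at 0; the stool's min-x is 0; gap = 0 mm.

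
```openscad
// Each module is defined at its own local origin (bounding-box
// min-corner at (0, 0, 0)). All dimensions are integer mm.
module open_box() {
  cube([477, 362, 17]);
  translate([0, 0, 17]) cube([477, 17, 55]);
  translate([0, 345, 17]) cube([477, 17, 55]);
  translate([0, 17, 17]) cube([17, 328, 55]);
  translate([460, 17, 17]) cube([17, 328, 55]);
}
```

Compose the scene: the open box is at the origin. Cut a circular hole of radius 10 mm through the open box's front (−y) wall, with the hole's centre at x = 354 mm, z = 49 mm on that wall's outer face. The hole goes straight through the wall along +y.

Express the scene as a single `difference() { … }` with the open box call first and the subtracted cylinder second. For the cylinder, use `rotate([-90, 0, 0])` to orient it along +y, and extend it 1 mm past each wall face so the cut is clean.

difference() {
  open_box();
  translate([354, -1, 49]) rotate([-90, 0, 0]) cylinder(h = 19, r = 10);
}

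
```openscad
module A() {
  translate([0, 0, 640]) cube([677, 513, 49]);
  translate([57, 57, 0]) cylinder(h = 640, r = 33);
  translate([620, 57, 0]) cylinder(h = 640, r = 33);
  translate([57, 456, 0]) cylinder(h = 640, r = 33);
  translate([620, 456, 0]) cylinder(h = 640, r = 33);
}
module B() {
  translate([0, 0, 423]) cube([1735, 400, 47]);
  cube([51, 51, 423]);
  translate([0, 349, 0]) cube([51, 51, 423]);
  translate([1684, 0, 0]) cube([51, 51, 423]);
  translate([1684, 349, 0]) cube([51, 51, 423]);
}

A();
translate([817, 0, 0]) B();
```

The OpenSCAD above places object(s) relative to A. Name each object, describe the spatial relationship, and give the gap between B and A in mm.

The bench's nearest face is 140 mm from the table's +x face.

A is a table. B is a bench. The bench is on the floor beside the table on its +x side. The gap between the bench and the table is 140 mm.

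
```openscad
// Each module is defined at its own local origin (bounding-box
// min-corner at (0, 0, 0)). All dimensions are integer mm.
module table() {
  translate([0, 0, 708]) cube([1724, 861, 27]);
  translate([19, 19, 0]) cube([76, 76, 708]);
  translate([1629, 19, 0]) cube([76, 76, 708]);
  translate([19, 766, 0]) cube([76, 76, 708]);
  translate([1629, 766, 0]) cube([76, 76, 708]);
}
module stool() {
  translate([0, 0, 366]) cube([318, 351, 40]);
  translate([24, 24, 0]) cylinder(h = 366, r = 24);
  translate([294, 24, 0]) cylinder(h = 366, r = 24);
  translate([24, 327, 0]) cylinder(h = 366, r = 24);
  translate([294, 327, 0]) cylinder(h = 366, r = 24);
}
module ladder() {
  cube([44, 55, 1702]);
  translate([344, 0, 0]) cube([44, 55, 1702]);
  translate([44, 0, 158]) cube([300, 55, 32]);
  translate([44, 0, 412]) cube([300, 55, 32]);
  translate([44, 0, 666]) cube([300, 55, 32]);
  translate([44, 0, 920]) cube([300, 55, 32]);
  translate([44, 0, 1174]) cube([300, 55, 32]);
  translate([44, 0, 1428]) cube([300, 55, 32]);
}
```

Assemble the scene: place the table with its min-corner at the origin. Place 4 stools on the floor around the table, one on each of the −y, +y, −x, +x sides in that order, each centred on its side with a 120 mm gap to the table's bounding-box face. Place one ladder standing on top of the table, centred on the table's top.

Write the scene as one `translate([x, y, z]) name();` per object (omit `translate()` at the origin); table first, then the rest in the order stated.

table();
translate([703, -471, 0]) stool();
translate([703, 981, 0]) stool();
translate([-438, 255, 0]) stool();
translate([1844, 255, 0]) stool();
translate([668, 403, 735]) ladder();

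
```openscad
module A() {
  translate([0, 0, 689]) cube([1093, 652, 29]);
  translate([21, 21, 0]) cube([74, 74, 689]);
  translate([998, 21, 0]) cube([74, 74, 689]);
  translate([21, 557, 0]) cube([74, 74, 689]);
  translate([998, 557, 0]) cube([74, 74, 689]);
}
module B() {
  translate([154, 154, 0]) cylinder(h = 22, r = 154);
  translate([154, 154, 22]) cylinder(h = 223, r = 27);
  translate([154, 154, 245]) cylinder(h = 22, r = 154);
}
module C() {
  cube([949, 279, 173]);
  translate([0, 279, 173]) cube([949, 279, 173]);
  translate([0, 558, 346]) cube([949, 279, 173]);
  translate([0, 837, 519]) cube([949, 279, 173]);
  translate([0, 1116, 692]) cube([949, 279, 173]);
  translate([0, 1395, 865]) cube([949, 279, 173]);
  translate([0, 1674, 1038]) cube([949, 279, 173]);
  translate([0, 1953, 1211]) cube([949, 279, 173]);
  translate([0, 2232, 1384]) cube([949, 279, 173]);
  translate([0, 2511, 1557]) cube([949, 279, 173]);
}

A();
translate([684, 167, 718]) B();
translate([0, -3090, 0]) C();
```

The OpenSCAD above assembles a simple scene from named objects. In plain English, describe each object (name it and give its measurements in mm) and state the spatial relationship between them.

A is a table with a 1093×652 mm rectangular top, 29 mm thick, top surface at z = 718 mm, supported by four 74×74 mm square legs, each inset 21 mm from the nearest pair of top edges, running from the floor.

B is a spool: two coaxial disc flanges of radius 154 mm and thickness 22 mm, joined by a core cylinder of radius 27 mm and height 223 mm. The lower flange rests on z = 0 and the three cylinders share a vertical axis.

C is a run of 10 identical solid stair steps. Each tread is 949×279 mm and each step block is 173 mm high. Step 1 rests on the floor; step k is offset from step 1 by (k−1)×279 mm in y and (k−1)×173 mm in z.

The spool is on top of the table. The staircase is on the floor beside the table on its −y side.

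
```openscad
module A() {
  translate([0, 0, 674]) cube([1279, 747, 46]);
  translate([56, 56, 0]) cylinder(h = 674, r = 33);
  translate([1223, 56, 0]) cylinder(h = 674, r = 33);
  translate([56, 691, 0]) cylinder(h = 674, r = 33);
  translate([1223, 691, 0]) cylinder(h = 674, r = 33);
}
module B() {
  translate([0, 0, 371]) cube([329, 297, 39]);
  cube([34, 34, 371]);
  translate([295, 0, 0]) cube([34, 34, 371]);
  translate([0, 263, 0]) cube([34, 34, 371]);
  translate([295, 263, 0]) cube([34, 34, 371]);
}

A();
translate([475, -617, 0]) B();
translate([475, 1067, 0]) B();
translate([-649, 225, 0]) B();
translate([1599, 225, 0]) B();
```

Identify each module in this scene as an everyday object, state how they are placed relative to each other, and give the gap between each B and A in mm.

Each stool's nearest face is 320 mm from the table's bounding box.

A is a table. B is a stool. Four stools sit around the table at the −y, +y, −x, +x sides. The gap between each stool and the table is 320 mm.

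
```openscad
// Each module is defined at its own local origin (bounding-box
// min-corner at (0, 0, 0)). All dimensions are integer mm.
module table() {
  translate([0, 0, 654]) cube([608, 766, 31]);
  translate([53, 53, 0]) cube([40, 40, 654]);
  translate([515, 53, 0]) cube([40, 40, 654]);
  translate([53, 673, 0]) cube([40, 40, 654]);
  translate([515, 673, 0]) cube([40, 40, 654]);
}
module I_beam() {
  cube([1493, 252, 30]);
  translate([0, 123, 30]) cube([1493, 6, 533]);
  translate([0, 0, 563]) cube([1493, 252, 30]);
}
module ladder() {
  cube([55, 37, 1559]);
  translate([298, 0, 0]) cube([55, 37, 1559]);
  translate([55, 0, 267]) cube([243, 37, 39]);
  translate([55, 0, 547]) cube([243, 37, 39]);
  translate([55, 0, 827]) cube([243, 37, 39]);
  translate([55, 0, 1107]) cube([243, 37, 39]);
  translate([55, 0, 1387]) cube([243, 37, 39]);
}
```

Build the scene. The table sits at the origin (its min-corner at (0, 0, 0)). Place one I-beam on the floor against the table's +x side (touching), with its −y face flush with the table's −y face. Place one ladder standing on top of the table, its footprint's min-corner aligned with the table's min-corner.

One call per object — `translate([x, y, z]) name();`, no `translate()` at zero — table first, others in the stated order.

table();
translate([608, 0, 0]) I_beam();
translate([0, 0, 685]) ladder();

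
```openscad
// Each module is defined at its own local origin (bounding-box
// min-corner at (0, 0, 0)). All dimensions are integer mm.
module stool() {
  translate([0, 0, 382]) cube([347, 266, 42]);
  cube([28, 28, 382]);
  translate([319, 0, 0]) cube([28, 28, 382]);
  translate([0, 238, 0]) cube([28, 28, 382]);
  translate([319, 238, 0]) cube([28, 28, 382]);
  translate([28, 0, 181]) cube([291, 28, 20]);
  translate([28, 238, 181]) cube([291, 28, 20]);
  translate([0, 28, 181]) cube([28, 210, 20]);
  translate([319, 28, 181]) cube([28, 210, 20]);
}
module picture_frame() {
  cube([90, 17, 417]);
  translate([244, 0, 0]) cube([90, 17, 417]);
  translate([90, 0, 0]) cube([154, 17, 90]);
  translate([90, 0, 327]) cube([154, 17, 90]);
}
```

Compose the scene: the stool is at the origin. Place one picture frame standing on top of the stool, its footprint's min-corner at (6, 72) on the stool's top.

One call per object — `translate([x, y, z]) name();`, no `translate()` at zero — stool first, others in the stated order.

stool();
translate([6, 72, 424]) picture_frame();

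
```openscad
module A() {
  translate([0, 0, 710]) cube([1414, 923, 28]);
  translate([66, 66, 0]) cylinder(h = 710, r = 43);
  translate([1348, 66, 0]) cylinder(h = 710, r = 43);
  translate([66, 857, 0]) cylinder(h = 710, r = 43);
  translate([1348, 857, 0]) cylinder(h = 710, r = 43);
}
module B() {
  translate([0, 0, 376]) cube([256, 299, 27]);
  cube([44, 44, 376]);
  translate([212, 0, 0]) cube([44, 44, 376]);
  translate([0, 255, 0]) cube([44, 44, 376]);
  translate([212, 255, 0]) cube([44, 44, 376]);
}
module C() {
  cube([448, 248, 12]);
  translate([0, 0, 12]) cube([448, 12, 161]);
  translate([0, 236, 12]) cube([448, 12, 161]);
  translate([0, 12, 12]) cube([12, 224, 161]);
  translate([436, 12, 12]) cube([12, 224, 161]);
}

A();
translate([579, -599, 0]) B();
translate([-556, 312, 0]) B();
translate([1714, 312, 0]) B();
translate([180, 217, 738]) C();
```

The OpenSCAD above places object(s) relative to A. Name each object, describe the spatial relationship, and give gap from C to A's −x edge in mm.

The open box's min-x is at 180; the table's min-x is 0; gap = 180 mm.

A is a table. B is a stool. C is an open box. Three stools sit around the table at the −y, −x, +x sides. The open box is on top of the table. The gap from the open box to the table's −x edge is 180 mm.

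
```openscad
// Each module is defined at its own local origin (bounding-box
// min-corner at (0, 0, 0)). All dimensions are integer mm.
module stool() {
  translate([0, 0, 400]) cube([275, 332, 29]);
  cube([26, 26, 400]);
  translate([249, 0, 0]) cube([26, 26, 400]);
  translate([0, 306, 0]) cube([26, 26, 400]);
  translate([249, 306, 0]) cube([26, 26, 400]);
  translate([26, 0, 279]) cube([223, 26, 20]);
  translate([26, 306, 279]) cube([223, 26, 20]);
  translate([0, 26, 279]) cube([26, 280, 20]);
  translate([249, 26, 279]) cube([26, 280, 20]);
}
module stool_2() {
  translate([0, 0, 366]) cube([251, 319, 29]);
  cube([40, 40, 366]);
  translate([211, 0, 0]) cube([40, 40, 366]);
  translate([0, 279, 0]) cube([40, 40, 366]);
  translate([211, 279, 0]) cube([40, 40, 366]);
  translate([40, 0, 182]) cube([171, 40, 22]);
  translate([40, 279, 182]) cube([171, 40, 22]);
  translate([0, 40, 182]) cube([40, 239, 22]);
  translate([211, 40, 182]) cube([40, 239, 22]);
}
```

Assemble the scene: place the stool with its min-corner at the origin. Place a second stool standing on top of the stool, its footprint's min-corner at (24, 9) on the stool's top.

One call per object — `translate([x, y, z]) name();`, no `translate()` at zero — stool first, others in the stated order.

stool();
translate([24, 9, 429]) stool_2();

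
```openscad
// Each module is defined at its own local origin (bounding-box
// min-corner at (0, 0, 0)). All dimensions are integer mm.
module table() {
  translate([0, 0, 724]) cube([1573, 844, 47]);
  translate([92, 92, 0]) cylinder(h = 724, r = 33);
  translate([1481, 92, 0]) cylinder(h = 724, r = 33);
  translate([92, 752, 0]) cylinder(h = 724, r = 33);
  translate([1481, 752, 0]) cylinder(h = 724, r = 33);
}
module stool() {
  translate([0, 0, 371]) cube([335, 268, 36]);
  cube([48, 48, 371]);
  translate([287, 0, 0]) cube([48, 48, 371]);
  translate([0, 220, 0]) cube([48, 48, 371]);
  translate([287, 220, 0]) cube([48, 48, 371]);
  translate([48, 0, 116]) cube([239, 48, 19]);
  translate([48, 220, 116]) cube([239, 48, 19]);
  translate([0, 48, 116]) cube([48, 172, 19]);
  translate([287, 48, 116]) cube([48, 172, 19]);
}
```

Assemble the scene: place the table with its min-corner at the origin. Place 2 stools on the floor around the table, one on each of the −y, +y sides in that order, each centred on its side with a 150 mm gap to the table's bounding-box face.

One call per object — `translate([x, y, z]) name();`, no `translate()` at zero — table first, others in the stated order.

table();
translate([619, -418, 0]) stool();
translate([619, 994, 0]) stool();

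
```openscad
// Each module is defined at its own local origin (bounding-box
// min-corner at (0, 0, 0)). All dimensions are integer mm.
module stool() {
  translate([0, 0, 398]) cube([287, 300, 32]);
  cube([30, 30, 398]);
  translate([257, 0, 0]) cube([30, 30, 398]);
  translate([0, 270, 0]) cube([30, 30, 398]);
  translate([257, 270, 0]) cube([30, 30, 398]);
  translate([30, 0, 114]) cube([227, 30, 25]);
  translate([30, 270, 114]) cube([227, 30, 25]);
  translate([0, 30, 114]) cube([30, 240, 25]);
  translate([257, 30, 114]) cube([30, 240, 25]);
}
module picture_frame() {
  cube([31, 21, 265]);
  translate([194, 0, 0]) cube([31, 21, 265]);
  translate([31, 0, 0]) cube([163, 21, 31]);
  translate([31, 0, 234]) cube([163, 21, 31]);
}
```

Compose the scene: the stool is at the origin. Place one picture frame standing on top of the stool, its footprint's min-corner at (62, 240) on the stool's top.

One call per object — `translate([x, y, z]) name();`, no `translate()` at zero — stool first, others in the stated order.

stool();
translate([62, 240, 430]) picture_frame();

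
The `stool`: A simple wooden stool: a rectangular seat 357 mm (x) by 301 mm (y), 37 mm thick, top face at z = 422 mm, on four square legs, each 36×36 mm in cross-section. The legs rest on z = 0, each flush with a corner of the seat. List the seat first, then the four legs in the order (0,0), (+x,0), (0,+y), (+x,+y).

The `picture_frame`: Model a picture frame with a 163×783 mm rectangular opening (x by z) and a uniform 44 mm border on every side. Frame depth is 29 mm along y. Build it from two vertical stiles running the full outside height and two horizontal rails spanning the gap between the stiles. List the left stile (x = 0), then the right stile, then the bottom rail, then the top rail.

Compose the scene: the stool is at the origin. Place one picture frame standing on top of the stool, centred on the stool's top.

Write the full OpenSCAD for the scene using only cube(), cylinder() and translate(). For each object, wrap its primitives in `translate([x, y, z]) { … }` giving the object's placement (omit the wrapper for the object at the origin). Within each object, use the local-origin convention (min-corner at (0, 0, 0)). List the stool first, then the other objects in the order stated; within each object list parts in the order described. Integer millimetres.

translate([0, 0, 385]) cube([357, 301, 37]);
cube([36, 36, 385]);
translate([321, 0, 0]) cube([36, 36, 385]);
translate([0, 265, 0]) cube([36, 36, 385]);
translate([321, 265, 0]) cube([36, 36, 385]);
translate([53, 136, 422]) {
  cube([44, 29, 871]);
  translate([207, 0, 0]) cube([44, 29, 871]);
  translate([44, 0, 0]) cube([163, 29, 44]);
  translate([44, 0, 827]) cube([163, 29, 44]);
}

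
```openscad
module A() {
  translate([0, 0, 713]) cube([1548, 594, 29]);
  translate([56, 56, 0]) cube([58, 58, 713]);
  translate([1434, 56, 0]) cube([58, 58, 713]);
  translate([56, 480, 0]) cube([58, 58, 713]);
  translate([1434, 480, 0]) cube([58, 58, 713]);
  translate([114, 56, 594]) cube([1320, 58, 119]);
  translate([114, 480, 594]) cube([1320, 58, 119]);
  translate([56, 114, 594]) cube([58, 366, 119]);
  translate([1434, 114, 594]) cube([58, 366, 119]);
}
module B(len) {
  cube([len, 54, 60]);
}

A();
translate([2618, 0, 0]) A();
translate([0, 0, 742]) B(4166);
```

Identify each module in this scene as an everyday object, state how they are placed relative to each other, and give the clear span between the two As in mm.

Second table starts at x = 2618; first ends at x = 1548; clear span = 2618 − 1548 = 1070 mm.

A is a table. B is a beam. A beam spans the tops of two tables. The clear span between the two tables is 1070 mm.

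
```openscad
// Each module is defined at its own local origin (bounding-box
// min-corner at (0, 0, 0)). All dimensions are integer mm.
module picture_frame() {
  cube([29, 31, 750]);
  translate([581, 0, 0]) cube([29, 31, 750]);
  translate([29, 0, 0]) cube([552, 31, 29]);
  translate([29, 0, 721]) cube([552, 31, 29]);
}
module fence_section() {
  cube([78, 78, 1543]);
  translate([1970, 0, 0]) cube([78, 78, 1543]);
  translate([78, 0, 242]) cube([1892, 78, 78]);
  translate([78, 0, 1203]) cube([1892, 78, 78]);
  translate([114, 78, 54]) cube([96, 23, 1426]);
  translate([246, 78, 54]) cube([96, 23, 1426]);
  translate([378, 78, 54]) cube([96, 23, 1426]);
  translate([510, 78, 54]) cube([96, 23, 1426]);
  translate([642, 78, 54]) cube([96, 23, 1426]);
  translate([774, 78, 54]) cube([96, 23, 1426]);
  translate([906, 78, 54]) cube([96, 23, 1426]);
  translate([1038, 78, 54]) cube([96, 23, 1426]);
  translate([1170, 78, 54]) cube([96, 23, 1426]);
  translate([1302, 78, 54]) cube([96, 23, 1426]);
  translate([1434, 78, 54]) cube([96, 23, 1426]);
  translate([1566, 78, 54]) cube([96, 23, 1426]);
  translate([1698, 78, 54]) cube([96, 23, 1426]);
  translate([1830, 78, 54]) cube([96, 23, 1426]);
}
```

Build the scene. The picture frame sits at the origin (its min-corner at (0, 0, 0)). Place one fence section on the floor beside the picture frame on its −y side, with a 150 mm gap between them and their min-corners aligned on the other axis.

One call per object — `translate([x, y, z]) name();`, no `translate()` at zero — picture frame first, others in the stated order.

picture_frame();
translate([0, -251, 0]) fence_section();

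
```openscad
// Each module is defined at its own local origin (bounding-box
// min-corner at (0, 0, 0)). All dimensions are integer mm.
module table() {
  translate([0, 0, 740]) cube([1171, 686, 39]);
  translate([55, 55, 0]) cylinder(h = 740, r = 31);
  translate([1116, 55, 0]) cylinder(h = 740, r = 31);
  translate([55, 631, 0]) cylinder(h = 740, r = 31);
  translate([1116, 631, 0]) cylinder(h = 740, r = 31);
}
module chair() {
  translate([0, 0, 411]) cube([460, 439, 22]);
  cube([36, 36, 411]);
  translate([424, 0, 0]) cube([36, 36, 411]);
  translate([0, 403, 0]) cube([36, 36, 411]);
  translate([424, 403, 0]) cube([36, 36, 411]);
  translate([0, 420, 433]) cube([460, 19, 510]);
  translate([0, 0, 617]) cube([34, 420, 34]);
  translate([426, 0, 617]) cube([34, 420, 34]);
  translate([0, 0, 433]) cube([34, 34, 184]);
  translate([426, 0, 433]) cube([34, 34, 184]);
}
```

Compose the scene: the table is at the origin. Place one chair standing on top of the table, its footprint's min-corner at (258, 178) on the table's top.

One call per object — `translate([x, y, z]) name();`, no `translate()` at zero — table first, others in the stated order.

table();
translate([258, 178, 779]) chair();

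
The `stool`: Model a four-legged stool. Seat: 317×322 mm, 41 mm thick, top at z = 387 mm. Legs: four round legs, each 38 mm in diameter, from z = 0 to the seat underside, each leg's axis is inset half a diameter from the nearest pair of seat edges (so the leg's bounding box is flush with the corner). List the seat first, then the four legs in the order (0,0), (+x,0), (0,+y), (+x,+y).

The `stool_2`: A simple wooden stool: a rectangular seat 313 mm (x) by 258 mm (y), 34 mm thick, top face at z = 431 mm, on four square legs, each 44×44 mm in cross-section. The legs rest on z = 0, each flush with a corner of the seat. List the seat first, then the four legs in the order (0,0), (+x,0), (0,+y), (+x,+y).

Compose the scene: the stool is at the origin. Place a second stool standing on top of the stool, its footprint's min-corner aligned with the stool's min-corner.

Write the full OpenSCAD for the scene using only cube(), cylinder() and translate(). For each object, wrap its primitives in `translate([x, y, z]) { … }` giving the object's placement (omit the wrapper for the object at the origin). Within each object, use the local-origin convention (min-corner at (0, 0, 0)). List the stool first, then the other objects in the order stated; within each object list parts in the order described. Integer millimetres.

translate([0, 0, 346]) cube([317, 322, 41]);
translate([19, 19, 0]) cylinder(h = 346, r = 19);
translate([298, 19, 0]) cylinder(h = 346, r = 19);
translate([19, 303, 0]) cylinder(h = 346, r = 19);
translate([298, 303, 0]) cylinder(h = 346, r = 19);
translate([0, 0, 387]) {
  translate([0, 0, 397]) cube([313, 258, 34]);
  cube([44, 44, 397]);
  translate([269, 0, 0]) cube([44, 44, 397]);
  translate([0, 214, 0]) cube([44, 44, 397]);
  translate([269, 214, 0]) cube([44, 44, 397]);
}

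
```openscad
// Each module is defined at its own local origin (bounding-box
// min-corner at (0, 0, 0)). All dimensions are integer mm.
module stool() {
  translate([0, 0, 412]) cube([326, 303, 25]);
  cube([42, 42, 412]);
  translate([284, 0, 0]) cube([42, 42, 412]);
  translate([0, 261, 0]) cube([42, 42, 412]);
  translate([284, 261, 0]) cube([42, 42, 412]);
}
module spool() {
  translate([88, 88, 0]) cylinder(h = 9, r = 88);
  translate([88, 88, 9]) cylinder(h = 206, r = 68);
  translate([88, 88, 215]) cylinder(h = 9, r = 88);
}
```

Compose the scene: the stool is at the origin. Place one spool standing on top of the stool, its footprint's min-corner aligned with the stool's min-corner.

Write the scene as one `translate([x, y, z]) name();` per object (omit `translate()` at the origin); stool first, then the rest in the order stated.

stool();
translate([0, 0, 437]) spool();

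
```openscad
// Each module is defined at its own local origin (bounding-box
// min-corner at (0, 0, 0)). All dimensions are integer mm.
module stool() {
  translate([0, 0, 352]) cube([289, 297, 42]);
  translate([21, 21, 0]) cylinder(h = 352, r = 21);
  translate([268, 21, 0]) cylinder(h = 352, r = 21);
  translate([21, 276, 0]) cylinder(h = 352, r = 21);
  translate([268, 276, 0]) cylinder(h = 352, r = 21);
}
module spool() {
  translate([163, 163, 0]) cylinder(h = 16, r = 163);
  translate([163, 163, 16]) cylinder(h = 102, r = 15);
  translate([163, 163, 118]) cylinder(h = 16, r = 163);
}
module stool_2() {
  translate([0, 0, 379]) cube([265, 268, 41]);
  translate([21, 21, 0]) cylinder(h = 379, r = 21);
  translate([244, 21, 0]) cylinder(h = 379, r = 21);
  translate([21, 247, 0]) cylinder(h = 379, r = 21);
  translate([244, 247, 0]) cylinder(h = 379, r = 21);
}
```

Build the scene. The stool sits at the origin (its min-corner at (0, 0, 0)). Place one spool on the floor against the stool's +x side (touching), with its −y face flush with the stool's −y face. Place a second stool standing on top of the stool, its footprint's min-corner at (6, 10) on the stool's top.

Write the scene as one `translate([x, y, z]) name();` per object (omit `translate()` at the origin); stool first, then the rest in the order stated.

stool();
translate([289, 0, 0]) spool();
translate([6, 10, 394]) stool_2();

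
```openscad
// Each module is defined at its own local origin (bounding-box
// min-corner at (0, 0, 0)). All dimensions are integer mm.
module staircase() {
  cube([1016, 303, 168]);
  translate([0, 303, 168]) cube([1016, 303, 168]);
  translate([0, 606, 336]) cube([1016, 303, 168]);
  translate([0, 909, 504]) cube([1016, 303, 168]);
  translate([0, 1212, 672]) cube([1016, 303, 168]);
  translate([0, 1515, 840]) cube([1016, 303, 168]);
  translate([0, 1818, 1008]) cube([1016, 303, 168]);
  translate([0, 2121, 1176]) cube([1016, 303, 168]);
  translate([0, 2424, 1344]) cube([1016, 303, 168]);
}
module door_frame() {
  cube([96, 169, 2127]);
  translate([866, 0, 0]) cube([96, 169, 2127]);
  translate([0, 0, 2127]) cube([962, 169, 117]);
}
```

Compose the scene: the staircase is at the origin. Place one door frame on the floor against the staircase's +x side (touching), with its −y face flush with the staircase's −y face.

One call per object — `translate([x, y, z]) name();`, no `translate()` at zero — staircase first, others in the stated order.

staircase();
translate([1016, 0, 0]) door_frame();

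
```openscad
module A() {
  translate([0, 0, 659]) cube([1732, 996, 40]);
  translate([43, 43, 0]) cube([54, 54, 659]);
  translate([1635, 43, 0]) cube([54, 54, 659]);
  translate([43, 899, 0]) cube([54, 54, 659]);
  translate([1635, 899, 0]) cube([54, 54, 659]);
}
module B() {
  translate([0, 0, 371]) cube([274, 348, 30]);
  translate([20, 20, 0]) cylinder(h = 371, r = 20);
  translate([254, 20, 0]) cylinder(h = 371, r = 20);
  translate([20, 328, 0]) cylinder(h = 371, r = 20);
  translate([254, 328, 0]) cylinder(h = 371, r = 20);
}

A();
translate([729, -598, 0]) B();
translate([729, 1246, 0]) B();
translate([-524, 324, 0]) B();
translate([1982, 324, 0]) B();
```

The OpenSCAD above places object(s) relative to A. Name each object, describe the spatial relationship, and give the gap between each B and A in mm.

Each stool's nearest face is 250 mm from the table's bounding box.

A is a table. B is a stool. Four stools sit around the table at the −y, +y, −x, +x sides. The gap between each stool and the table is 250 mm.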